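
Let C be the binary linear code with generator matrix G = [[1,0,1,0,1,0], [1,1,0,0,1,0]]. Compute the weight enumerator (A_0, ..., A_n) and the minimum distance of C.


Weight distribution: A_0 = 1, A_2 = 1, A_3 = 2. Minimum distance d = 2.

Enumerate all 2^2 = 4 messages m ∈ F_2^2.
For each, compute codeword c = mG in F_2^6, then tally its weight.
  m = 00 → c = 000000, weight = 0.
  m = 10 → c = 101010, weight = 3.
  m = 01 → c = 110010, weight = 3.
  m = 11 → c = 011000, weight = 2.
Tally weights:
  weight 0: 1 codewords.
  weight 2: 1 codewords.
  weight 3: 2 codewords.
Minimum distance d = smallest w > 0 with A_w > 0 = 2.
Sanity: Σ A_w = 4 = 2^2 = 4 ✓.


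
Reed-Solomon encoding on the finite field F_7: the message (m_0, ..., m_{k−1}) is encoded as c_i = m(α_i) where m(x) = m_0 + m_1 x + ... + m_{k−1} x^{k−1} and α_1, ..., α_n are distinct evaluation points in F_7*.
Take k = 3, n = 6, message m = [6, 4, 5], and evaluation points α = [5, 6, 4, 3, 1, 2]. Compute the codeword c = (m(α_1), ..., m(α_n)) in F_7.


c = [4, 0, 4, 0, 1, 6]

Message polynomial: m(x) = 6 + 4·x + 5·x^2 (mod 7).
For each evaluation point α_i, compute m(α_i) mod 7:
  α_1 = 5: Horner steps 5 → 1 → 4, so m(5) = 4.
  α_2 = 6: Horner steps 5 → 6 → 0, so m(6) = 0.
  α_3 = 4: Horner steps 5 → 3 → 4, so m(4) = 4.
  α_4 = 3: Horner steps 5 → 5 → 0, so m(3) = 0.
  α_5 = 1: Horner steps 5 → 2 → 1, so m(1) = 1.
  α_6 = 2: Horner steps 5 → 0 → 6, so m(2) = 6.
Codeword c = [4, 0, 4, 0, 1, 6] ∈ F_7^6.


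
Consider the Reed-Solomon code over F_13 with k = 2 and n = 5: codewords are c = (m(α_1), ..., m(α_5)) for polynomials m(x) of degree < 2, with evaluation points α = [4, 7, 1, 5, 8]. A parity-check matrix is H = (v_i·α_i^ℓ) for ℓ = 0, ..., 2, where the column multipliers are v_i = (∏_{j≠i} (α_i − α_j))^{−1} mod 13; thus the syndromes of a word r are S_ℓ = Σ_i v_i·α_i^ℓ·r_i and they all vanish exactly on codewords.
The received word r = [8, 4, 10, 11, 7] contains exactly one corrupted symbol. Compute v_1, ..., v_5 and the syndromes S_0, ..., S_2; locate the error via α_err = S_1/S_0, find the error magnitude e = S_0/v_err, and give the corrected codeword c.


S = (5, 5, 5), error at position 3, error magnitude e = 11, c = [8, 4, 12, 11, 7].

Step 1: column multipliers v_i = (∏_{j≠i}(α_i − α_j))^{−1} mod 13.
  i = 1 (α = 4): (4−7)(4−1)(4−5)(4−8) = (−3)·3·(−1)·(−4) = −36 ≡ 3, so v_1 = 3^{−1} = 9 (mod 13).
  i = 2 (α = 7): (7−4)(7−1)(7−5)(7−8) = 3·6·2·(−1) = −36 ≡ 3, so v_2 = 3^{−1} = 9 (mod 13).
  i = 3 (α = 1): (1−4)(1−7)(1−5)(1−8) = (−3)·(−6)·(−4)·(−7) = 504 ≡ 10, so v_3 = 10^{−1} = 4 (mod 13).
  i = 4 (α = 5): (5−4)(5−7)(5−1)(5−8) = 1·(−2)·4·(−3) = 24 ≡ 11, so v_4 = 11^{−1} = 6 (mod 13).
  i = 5 (α = 8): (8−4)(8−7)(8−1)(8−5) = 4·1·7·3 = 84 ≡ 6, so v_5 = 6^{−1} = 11 (mod 13).
  v = [9, 9, 4, 6, 11].
Step 2: syndromes of r = [8, 4, 10, 11, 7] (all sums mod 13).
  S_0 = Σ v_i r_i = 9·8 + 9·4 + 4·10 + 6·11 + 11·7 = 291 ≡ 5.
  S_1 = Σ v_i α_i r_i = 9·4·8 + 9·7·4 + 4·1·10 + 6·5·11 + 11·8·7 = 1526 ≡ 5.
  α_i^2 mod 13 = [3, 10, 1, 12, 12].
  S_2 = Σ v_i α_i^2 r_i = 9·3·8 + 9·10·4 + 4·1·10 + 6·12·11 + 11·12·7 = 2332 ≡ 5.
  S = (5, 5, 5) ≠ 0, so r is not a codeword (an error is present).
Step 3: locate the error. For a single error e at position i, S_ℓ = v_i·e·α_i^ℓ, so α_err = S_1/S_0.
  S_0^{−1} = 5^{−1} = 8 (mod 13), so α_err = 5·8 = 40 ≡ 1 = α_3. Error position i = 3.
  Consistency check: S_2/S_1 = 5·8 = 40 ≡ 1 = α_err ✓ (single-error assumption holds).
Step 4: error magnitude e = S_0/v_3 = S_0·∏_{j≠3}(α_3 − α_j) = 5·10 = 50 ≡ 11 (mod 13).
Step 5: correct position 3: c_3 = r_3 − e = 10 − 11 ≡ 12 (mod 13). Hence c = [8, 4, 12, 11, 7].
  Check: interpolating c through the α_i gives m(x) = 9 + 3·x (degree < 2) with m(α_i) = c_i for every i, so c is indeed a codeword.


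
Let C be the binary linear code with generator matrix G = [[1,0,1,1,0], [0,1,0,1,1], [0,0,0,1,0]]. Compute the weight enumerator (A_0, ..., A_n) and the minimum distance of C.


Weight distribution: A_0 = 1, A_1 = 1, A_2 = 2, A_3 = 2, A_4 = 1, A_5 = 1. Minimum distance d = 1.

Enumerate all 2^3 = 8 messages m ∈ F_2^3.
For each, compute codeword c = mG in F_2^5, then tally its weight.
  m = 000 → c = 00000, weight = 0.
  m = 100 → c = 10110, weight = 3.
  m = 010 → c = 01011, weight = 3.
  m = 110 → c = 11101, weight = 4.
  m = 001 → c = 00010, weight = 1.
  m = 101 → c = 10100, weight = 2.
  m = 011 → c = 01001, weight = 2.
  m = 111 → c = 11111, weight = 5.
Tally weights:
  weight 0: 1 codewords.
  weight 1: 1 codewords.
  weight 2: 2 codewords.
  weight 3: 2 codewords.
  weight 4: 1 codewords.
  weight 5: 1 codewords.
Minimum distance d = smallest w > 0 with A_w > 0 = 1.
Sanity: Σ A_w = 8 = 2^3 = 8 ✓.


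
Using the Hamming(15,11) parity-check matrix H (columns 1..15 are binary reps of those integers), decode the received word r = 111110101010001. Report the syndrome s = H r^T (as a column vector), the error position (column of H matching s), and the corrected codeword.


s = (1, 0, 1, 1)^T, error position = 11, corrected codeword c = 111110101000001

Compute s = H r^T mod 2 one row at a time:
  s_1 = 0 + 1 + 0 + 1 + 0 + 0 + 0 + 1 = 3 ≡ 1 (mod 2).
  s_2 = 1 + 1 + 0 + 1 + 0 + 0 + 0 + 1 = 4 ≡ 0 (mod 2).
  s_3 = 1 + 1 + 0 + 1 + 0 + 1 + 0 + 1 = 5 ≡ 1 (mod 2).
  s_4 = 1 + 1 + 1 + 1 + 1 + 1 + 0 + 1 = 7 ≡ 1 (mod 2).
s = (1, 0, 1, 1)^T — this equals column 11 of H (binary 1011), so error is at position 11.
Correct: flip bit 11 of r = 111110101010001 to get c = 111110101000001.


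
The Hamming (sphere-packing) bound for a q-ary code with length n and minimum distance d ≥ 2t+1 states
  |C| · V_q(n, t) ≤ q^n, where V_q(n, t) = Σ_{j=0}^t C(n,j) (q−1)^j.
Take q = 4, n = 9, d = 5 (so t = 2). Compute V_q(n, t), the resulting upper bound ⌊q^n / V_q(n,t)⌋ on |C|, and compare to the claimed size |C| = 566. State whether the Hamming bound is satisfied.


V_q(n, t) = 352, q^n = 262144, Hamming bound = 744, |C| = 566 ≤ bound (satisfied).

Step 1: Compute V_q(n, t) = Σ_{j=0}^2 C(n, j) (q−1)^j.
  j = 0: C(9,0)·(3)^0 = 1·1 = 1.
  j = 1: C(9,1)·(3)^1 = 9·3 = 27.
  j = 2: C(9,2)·(3)^2 = 36·9 = 324.
  V_q(n, t) = 1 + 27 + 324 = 352.
Step 2: q^n = 4^9 = 262144.
Step 3: Hamming bound ⌊q^n / V_q(n,t)⌋ = ⌊262144/352⌋ = 744.
Step 4: Compare |C| = 566 to 744: satisfied.
The claimed |C| lies below the Hamming bound.


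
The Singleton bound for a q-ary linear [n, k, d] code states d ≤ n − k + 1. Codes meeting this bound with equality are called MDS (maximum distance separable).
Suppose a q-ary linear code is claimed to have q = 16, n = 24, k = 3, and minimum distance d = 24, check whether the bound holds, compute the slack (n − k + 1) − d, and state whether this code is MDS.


Singleton RHS = n − k + 1 = 22, slack = -2, bound violated (no such code; not MDS).

Singleton bound: d ≤ n − k + 1.
Here n = 24, k = 3, so n − k + 1 = 22.
Given d = 24, check d ≤ 22: NO.
Slack = (n − k + 1) − d = -2.
The slack is negative: d = 24 exceeds n − k + 1 = 22 by 2, so the Singleton bound is violated and no linear [24, 3, 24]_16 code can exist. In particular it is not MDS (MDS requires d = n − k + 1 exactly).
Description: the claimed parameters are [24, 3, 24]_16; such a code would be impossible (violates the Singleton bound).


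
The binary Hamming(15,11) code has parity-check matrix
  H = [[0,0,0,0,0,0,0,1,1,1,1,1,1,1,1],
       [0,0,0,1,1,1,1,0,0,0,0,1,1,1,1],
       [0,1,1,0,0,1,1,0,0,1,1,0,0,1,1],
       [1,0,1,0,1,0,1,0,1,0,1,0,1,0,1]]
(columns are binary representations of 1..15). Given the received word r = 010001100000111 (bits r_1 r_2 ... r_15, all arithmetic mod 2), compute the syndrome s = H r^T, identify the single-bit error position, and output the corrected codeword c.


s = (1, 1, 1, 1)^T, error position = 15, corrected codeword c = 010001100000110

Compute s = H r^T mod 2 one row at a time:
  s_1 = 0 + 0 + 0 + 0 + 0 + 1 + 1 + 1 = 3 ≡ 1 (mod 2).
  s_2 = 0 + 0 + 1 + 1 + 0 + 1 + 1 + 1 = 5 ≡ 1 (mod 2).
  s_3 = 1 + 0 + 1 + 1 + 0 + 0 + 1 + 1 = 5 ≡ 1 (mod 2).
  s_4 = 0 + 0 + 0 + 1 + 0 + 0 + 1 + 1 = 3 ≡ 1 (mod 2).
s = (1, 1, 1, 1)^T — this equals column 15 of H (binary 1111), so error is at position 15.
Correct: flip bit 15 of r = 010001100000111 to get c = 010001100000110.


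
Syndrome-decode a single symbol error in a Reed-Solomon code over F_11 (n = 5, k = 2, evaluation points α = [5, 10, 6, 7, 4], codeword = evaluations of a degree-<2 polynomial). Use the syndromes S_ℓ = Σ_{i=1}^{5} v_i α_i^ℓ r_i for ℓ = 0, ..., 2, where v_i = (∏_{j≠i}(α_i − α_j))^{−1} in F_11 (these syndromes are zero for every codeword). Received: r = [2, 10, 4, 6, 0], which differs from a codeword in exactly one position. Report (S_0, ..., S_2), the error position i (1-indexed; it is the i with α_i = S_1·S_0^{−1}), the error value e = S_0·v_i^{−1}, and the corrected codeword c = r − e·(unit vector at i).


S = (8, 3, 8), error at position 2, error magnitude e = 9, c = [2, 1, 4, 6, 0].

Step 1: column multipliers v_i = (∏_{j≠i}(α_i − α_j))^{−1} mod 11.
  i = 1 (α = 5): (5−10)(5−6)(5−7)(5−4) = (−5)·(−1)·(−2)·1 = −10 ≡ 1, so v_1 = 1^{−1} = 1 (mod 11).
  i = 2 (α = 10): (10−5)(10−6)(10−7)(10−4) = 5·4·3·6 = 360 ≡ 8, so v_2 = 8^{−1} = 7 (mod 11).
  i = 3 (α = 6): (6−5)(6−10)(6−7)(6−4) = 1·(−4)·(−1)·2 = 8 ≡ 8, so v_3 = 8^{−1} = 7 (mod 11).
  i = 4 (α = 7): (7−5)(7−10)(7−6)(7−4) = 2·(−3)·1·3 = −18 ≡ 4, so v_4 = 4^{−1} = 3 (mod 11).
  i = 5 (α = 4): (4−5)(4−10)(4−6)(4−7) = (−1)·(−6)·(−2)·(−3) = 36 ≡ 3, so v_5 = 3^{−1} = 4 (mod 11).
  v = [1, 7, 7, 3, 4].
Step 2: syndromes of r = [2, 10, 4, 6, 0] (all sums mod 11).
  S_0 = Σ v_i r_i = 1·2 + 7·10 + 7·4 + 3·6 + 4·0 = 118 ≡ 8.
  S_1 = Σ v_i α_i r_i = 1·5·2 + 7·10·10 + 7·6·4 + 3·7·6 + 4·4·0 = 1004 ≡ 3.
  α_i^2 mod 11 = [3, 1, 3, 5, 5].
  S_2 = Σ v_i α_i^2 r_i = 1·3·2 + 7·1·10 + 7·3·4 + 3·5·6 + 4·5·0 = 250 ≡ 8.
  S = (8, 3, 8) ≠ 0, so r is not a codeword (an error is present).
Step 3: locate the error. For a single error e at position i, S_ℓ = v_i·e·α_i^ℓ, so α_err = S_1/S_0.
  S_0^{−1} = 8^{−1} = 7 (mod 11), so α_err = 3·7 = 21 ≡ 10 = α_2. Error position i = 2.
  Consistency check: S_2/S_1 = 8·4 = 32 ≡ 10 = α_err ✓ (single-error assumption holds).
Step 4: error magnitude e = S_0/v_2 = S_0·∏_{j≠2}(α_2 − α_j) = 8·8 = 64 ≡ 9 (mod 11).
Step 5: correct position 2: c_2 = r_2 − e = 10 − 9 ≡ 1 (mod 11). Hence c = [2, 1, 4, 6, 0].
  Check: interpolating c through the α_i gives m(x) = 3 + 2·x (degree < 2) with m(α_i) = c_i for every i, so c is indeed a codeword.


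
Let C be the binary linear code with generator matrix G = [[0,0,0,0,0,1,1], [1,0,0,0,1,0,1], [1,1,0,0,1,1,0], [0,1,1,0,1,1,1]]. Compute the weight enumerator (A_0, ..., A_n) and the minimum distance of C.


Weight distribution: A_0 = 1, A_1 = 1, A_2 = 2, A_3 = 6, A_4 = 5, A_5 = 1. Minimum distance d = 1.

Enumerate all 2^4 = 16 messages m ∈ F_2^4.
For each, compute codeword c = mG in F_2^7, then tally its weight.
  m = 0000 → c = 0000000, weight = 0.
  m = 1000 → c = 0000011, weight = 2.
  m = 0100 → c = 1000101, weight = 3.
  m = 1100 → c = 1000110, weight = 3.
  m = 0010 → c = 1100110, weight = 4.
  m = 1010 → c = 1100101, weight = 4.
  m = 0110 → c = 0100011, weight = 3.
  m = 1110 → c = 0100000, weight = 1.
  m = 0001 → c = 0110111, weight = 5.
  m = 1001 → c = 0110100, weight = 3.
  m = 0101 → c = 1110010, weight = 4.
  m = 1101 → c = 1110001, weight = 4.
  m = 0011 → c = 1010001, weight = 3.
  m = 1011 → c = 1010010, weight = 3.
  m = 0111 → c = 0010100, weight = 2.
  m = 1111 → c = 0010111, weight = 4.
Tally weights:
  weight 0: 1 codewords.
  weight 1: 1 codewords.
  weight 2: 2 codewords.
  weight 3: 6 codewords.
  weight 4: 5 codewords.
  weight 5: 1 codewords.
Minimum distance d = smallest w > 0 with A_w > 0 = 1.
Sanity: Σ A_w = 16 = 2^4 = 16 ✓.


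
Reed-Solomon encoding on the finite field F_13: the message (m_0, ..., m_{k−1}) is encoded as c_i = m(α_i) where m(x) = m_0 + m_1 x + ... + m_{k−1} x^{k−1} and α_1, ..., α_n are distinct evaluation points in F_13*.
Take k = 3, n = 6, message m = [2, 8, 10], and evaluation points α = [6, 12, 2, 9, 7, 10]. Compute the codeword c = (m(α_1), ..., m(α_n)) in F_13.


c = [7, 4, 6, 0, 2, 3]

Message polynomial: m(x) = 2 + 8·x + 10·x^2 (mod 13).
For each evaluation point α_i, compute m(α_i) mod 13:
  α_1 = 6: Horner steps 10 → 3 → 7, so m(6) = 7.
  α_2 = 12: Horner steps 10 → 11 → 4, so m(12) = 4.
  α_3 = 2: Horner steps 10 → 2 → 6, so m(2) = 6.
  α_4 = 9: Horner steps 10 → 7 → 0, so m(9) = 0.
  α_5 = 7: Horner steps 10 → 0 → 2, so m(7) = 2.
  α_6 = 10: Horner steps 10 → 4 → 3, so m(10) = 3.
Codeword c = [7, 4, 6, 0, 2, 3] ∈ F_13^6.


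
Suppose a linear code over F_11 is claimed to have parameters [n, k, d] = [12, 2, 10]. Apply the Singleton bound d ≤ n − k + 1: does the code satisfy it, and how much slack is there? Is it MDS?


Singleton RHS = n − k + 1 = 11, slack = 1, bound satisfied, not MDS.

Singleton bound: d ≤ n − k + 1.
Here n = 12, k = 2, so n − k + 1 = 11.
Given d = 10, check d ≤ 11: YES.
Slack = (n − k + 1) − d = 1.
The code is NOT MDS (slack = 1 > 0).
Description: the claimed parameters are [12, 2, 10]_11; such a code would be non-MDS.


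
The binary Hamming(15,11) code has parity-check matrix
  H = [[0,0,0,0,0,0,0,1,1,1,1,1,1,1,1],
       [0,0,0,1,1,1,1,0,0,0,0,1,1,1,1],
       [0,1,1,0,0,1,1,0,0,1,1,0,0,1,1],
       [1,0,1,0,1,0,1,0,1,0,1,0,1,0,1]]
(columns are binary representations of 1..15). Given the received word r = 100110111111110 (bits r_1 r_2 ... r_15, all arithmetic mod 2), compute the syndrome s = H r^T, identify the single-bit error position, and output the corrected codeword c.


s = (1, 0, 0, 0)^T, error position = 8, corrected codeword c = 100110101111110

Compute s = H r^T mod 2 one row at a time:
  s_1 = 1 + 1 + 1 + 1 + 1 + 1 + 1 + 0 = 7 ≡ 1 (mod 2).
  s_2 = 1 + 1 + 0 + 1 + 1 + 1 + 1 + 0 = 6 ≡ 0 (mod 2).
  s_3 = 0 + 0 + 0 + 1 + 1 + 1 + 1 + 0 = 4 ≡ 0 (mod 2).
  s_4 = 1 + 0 + 1 + 1 + 1 + 1 + 1 + 0 = 6 ≡ 0 (mod 2).
s = (1, 0, 0, 0)^T — this equals column 8 of H (binary 1000), so error is at position 8.
Correct: flip bit 8 of r = 100110111111110 to get c = 100110101111110.


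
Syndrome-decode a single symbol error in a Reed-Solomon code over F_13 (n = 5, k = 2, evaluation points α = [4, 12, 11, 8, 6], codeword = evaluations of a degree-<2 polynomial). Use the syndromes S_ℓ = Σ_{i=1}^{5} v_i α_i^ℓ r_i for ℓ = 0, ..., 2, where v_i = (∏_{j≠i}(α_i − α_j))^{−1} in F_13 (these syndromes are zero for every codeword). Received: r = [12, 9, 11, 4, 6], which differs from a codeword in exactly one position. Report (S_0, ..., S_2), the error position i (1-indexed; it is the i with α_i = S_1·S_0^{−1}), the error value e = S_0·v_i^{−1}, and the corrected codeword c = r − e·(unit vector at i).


S = (5, 4, 11), error at position 5, error magnitude e = 11, c = [12, 9, 11, 4, 8].

Step 1: column multipliers v_i = (∏_{j≠i}(α_i − α_j))^{−1} mod 13.
  i = 1 (α = 4): (4−12)(4−11)(4−8)(4−6) = (−8)·(−7)·(−4)·(−2) = 448 ≡ 6, so v_1 = 6^{−1} = 11 (mod 13).
  i = 2 (α = 12): (12−4)(12−11)(12−8)(12−6) = 8·1·4·6 = 192 ≡ 10, so v_2 = 10^{−1} = 4 (mod 13).
  i = 3 (α = 11): (11−4)(11−12)(11−8)(11−6) = 7·(−1)·3·5 = −105 ≡ 12, so v_3 = 12^{−1} = 12 (mod 13).
  i = 4 (α = 8): (8−4)(8−12)(8−11)(8−6) = 4·(−4)·(−3)·2 = 96 ≡ 5, so v_4 = 5^{−1} = 8 (mod 13).
  i = 5 (α = 6): (6−4)(6−12)(6−11)(6−8) = 2·(−6)·(−5)·(−2) = −120 ≡ 10, so v_5 = 10^{−1} = 4 (mod 13).
  v = [11, 4, 12, 8, 4].
Step 2: syndromes of r = [12, 9, 11, 4, 6] (all sums mod 13).
  S_0 = Σ v_i r_i = 11·12 + 4·9 + 12·11 + 8·4 + 4·6 = 356 ≡ 5.
  S_1 = Σ v_i α_i r_i = 11·4·12 + 4·12·9 + 12·11·11 + 8·8·4 + 4·6·6 = 2812 ≡ 4.
  α_i^2 mod 13 = [3, 1, 4, 12, 10].
  S_2 = Σ v_i α_i^2 r_i = 11·3·12 + 4·1·9 + 12·4·11 + 8·12·4 + 4·10·6 = 1584 ≡ 11.
  S = (5, 4, 11) ≠ 0, so r is not a codeword (an error is present).
Step 3: locate the error. For a single error e at position i, S_ℓ = v_i·e·α_i^ℓ, so α_err = S_1/S_0.
  S_0^{−1} = 5^{−1} = 8 (mod 13), so α_err = 4·8 = 32 ≡ 6 = α_5. Error position i = 5.
  Consistency check: S_2/S_1 = 11·10 = 110 ≡ 6 = α_err ✓ (single-error assumption holds).
Step 4: error magnitude e = S_0/v_5 = S_0·∏_{j≠5}(α_5 − α_j) = 5·10 = 50 ≡ 11 (mod 13).
Step 5: correct position 5: c_5 = r_5 − e = 6 − 11 ≡ 8 (mod 13). Hence c = [12, 9, 11, 4, 8].
  Check: interpolating c through the α_i gives m(x) = 7 + 11·x (degree < 2) with m(α_i) = c_i for every i, so c is indeed a codeword.


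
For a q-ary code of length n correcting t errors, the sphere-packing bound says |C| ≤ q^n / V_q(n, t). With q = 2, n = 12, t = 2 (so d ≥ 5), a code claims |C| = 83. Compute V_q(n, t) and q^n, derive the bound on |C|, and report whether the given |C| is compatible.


V_q(n, t) = 79, q^n = 4096, Hamming bound = 51, |C| = 83 > bound (violated).

Step 1: Compute V_q(n, t) = Σ_{j=0}^2 C(n, j) (q−1)^j.
  j = 0: C(12,0)·(1)^0 = 1·1 = 1.
  j = 1: C(12,1)·(1)^1 = 12·1 = 12.
  j = 2: C(12,2)·(1)^2 = 66·1 = 66.
  V_q(n, t) = 1 + 12 + 66 = 79.
Step 2: q^n = 2^12 = 4096.
Step 3: Hamming bound ⌊q^n / V_q(n,t)⌋ = ⌊4096/79⌋ = 51.
Step 4: Compare |C| = 83 to 51: violated.
The claimed |C| lies above the Hamming bound, so no 2-ary code of length 12 with d ≥ 5 can have 83 codewords.


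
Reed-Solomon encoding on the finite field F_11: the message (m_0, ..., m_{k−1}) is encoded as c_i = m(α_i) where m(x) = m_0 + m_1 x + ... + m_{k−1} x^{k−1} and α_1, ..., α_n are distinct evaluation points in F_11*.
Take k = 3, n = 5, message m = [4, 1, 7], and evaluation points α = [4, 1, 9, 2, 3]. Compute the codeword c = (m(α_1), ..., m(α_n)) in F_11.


c = [10, 1, 8, 1, 4]

Message polynomial: m(x) = 4 + 1·x + 7·x^2 (mod 11).
For each evaluation point α_i, compute m(α_i) mod 11:
  α_1 = 4: Horner steps 7 → 7 → 10, so m(4) = 10.
  α_2 = 1: Horner steps 7 → 8 → 1, so m(1) = 1.
  α_3 = 9: Horner steps 7 → 9 → 8, so m(9) = 8.
  α_4 = 2: Horner steps 7 → 4 → 1, so m(2) = 1.
  α_5 = 3: Horner steps 7 → 0 → 4, so m(3) = 4.
Codeword c = [10, 1, 8, 1, 4] ∈ F_11^5.


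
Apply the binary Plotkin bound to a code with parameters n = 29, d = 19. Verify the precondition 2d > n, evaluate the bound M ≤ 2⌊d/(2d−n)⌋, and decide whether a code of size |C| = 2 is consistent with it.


Plotkin bound M ≤ 4; given |C| = 2 ≤ bound (satisfied).

Check applicability: 2d = 38, n = 29.
2d − n = 9 > 0, so Plotkin applies.
Compute d/(2d−n) = 19/9 ≈ 2.1111.
⌊d/(2d−n)⌋ = 2.
Plotkin bound: M ≤ 2·2 = 4.
Given |C| = 2, check: satisfied.
This |C| is below the Plotkin bound.


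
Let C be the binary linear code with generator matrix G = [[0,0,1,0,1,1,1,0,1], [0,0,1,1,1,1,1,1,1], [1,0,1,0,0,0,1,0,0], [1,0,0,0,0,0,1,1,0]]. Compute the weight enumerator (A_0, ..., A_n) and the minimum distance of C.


Weight distribution: A_0 = 1, A_2 = 3, A_3 = 3, A_4 = 1, A_5 = 4, A_6 = 3, A_7 = 1. Minimum distance d = 2.

Enumerate all 2^4 = 16 messages m ∈ F_2^4.
For each, compute codeword c = mG in F_2^9, then tally its weight.
  m = 0000 → c = 000000000, weight = 0.
  m = 1000 → c = 001011101, weight = 5.
  m = 0100 → c = 001111111, weight = 7.
  m = 1100 → c = 000100010, weight = 2.
  m = 0010 → c = 101000100, weight = 3.
  m = 1010 → c = 100011001, weight = 4.
  m = 0110 → c = 100111011, weight = 6.
  m = 1110 → c = 101100110, weight = 5.
  m = 0001 → c = 100000110, weight = 3.
  m = 1001 → c = 101011011, weight = 6.
  m = 0101 → c = 101111001, weight = 6.
  m = 1101 → c = 100100100, weight = 3.
  m = 0011 → c = 001000010, weight = 2.
  m = 1011 → c = 000011111, weight = 5.
  m = 0111 → c = 000111101, weight = 5.
  m = 1111 → c = 001100000, weight = 2.
Tally weights:
  weight 0: 1 codewords.
  weight 2: 3 codewords.
  weight 3: 3 codewords.
  weight 4: 1 codewords.
  weight 5: 4 codewords.
  weight 6: 3 codewords.
  weight 7: 1 codewords.
Minimum distance d = smallest w > 0 with A_w > 0 = 2.
Sanity: Σ A_w = 16 = 2^4 = 16 ✓.


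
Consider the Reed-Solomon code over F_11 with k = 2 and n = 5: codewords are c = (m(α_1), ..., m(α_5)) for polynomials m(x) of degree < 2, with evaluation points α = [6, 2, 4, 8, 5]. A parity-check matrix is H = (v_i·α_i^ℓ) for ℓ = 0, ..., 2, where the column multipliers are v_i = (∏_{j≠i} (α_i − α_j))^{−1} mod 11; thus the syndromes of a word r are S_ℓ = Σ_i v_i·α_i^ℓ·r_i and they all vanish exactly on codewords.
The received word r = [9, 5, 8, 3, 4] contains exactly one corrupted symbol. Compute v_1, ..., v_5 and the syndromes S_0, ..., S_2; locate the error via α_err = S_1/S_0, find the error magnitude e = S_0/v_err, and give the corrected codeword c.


S = (7, 9, 10), error at position 1, error magnitude e = 9, c = [0, 5, 8, 3, 4].

Step 1: column multipliers v_i = (∏_{j≠i}(α_i − α_j))^{−1} mod 11.
  i = 1 (α = 6): (6−2)(6−4)(6−8)(6−5) = 4·2·(−2)·1 = −16 ≡ 6, so v_1 = 6^{−1} = 2 (mod 11).
  i = 2 (α = 2): (2−6)(2−4)(2−8)(2−5) = (−4)·(−2)·(−6)·(−3) = 144 ≡ 1, so v_2 = 1^{−1} = 1 (mod 11).
  i = 3 (α = 4): (4−6)(4−2)(4−8)(4−5) = (−2)·2·(−4)·(−1) = −16 ≡ 6, so v_3 = 6^{−1} = 2 (mod 11).
  i = 4 (α = 8): (8−6)(8−2)(8−4)(8−5) = 2·6·4·3 = 144 ≡ 1, so v_4 = 1^{−1} = 1 (mod 11).
  i = 5 (α = 5): (5−6)(5−2)(5−4)(5−8) = (−1)·3·1·(−3) = 9 ≡ 9, so v_5 = 9^{−1} = 5 (mod 11).
  v = [2, 1, 2, 1, 5].
Step 2: syndromes of r = [9, 5, 8, 3, 4] (all sums mod 11).
  S_0 = Σ v_i r_i = 2·9 + 1·5 + 2·8 + 1·3 + 5·4 = 62 ≡ 7.
  S_1 = Σ v_i α_i r_i = 2·6·9 + 1·2·5 + 2·4·8 + 1·8·3 + 5·5·4 = 306 ≡ 9.
  α_i^2 mod 11 = [3, 4, 5, 9, 3].
  S_2 = Σ v_i α_i^2 r_i = 2·3·9 + 1·4·5 + 2·5·8 + 1·9·3 + 5·3·4 = 241 ≡ 10.
  S = (7, 9, 10) ≠ 0, so r is not a codeword (an error is present).
Step 3: locate the error. For a single error e at position i, S_ℓ = v_i·e·α_i^ℓ, so α_err = S_1/S_0.
  S_0^{−1} = 7^{−1} = 8 (mod 11), so α_err = 9·8 = 72 ≡ 6 = α_1. Error position i = 1.
  Consistency check: S_2/S_1 = 10·5 = 50 ≡ 6 = α_err ✓ (single-error assumption holds).
Step 4: error magnitude e = S_0/v_1 = S_0·∏_{j≠1}(α_1 − α_j) = 7·6 = 42 ≡ 9 (mod 11).
Step 5: correct position 1: c_1 = r_1 − e = 9 − 9 ≡ 0 (mod 11). Hence c = [0, 5, 8, 3, 4].
  Check: interpolating c through the α_i gives m(x) = 2 + 7·x (degree < 2) with m(α_i) = c_i for every i, so c is indeed a codeword.


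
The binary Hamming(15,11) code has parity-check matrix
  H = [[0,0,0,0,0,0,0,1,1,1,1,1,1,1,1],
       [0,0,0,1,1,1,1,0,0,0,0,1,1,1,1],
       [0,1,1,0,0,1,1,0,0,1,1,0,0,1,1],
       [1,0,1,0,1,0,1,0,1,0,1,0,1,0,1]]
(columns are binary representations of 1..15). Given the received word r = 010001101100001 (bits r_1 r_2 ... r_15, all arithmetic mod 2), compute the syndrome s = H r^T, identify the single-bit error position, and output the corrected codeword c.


s = (1, 1, 1, 1)^T, error position = 15, corrected codeword c = 010001101100000

Compute s = H r^T mod 2 one row at a time:
  s_1 = 0 + 1 + 1 + 0 + 0 + 0 + 0 + 1 = 3 ≡ 1 (mod 2).
  s_2 = 0 + 0 + 1 + 1 + 0 + 0 + 0 + 1 = 3 ≡ 1 (mod 2).
  s_3 = 1 + 0 + 1 + 1 + 1 + 0 + 0 + 1 = 5 ≡ 1 (mod 2).
  s_4 = 0 + 0 + 0 + 1 + 1 + 0 + 0 + 1 = 3 ≡ 1 (mod 2).
s = (1, 1, 1, 1)^T — this equals column 15 of H (binary 1111), so error is at position 15.
Correct: flip bit 15 of r = 010001101100001 to get c = 010001101100000.


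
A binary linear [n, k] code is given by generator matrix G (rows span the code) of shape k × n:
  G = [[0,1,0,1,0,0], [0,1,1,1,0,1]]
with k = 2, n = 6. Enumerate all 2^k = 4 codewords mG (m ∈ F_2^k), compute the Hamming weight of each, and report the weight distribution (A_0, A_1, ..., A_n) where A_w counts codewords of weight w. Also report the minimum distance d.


Weight distribution: A_0 = 1, A_2 = 2, A_4 = 1. Minimum distance d = 2.

Enumerate all 2^2 = 4 messages m ∈ F_2^2.
For each, compute codeword c = mG in F_2^6, then tally its weight.
  m = 00 → c = 000000, weight = 0.
  m = 10 → c = 010100, weight = 2.
  m = 01 → c = 011101, weight = 4.
  m = 11 → c = 001001, weight = 2.
Tally weights:
  weight 0: 1 codewords.
  weight 2: 2 codewords.
  weight 4: 1 codewords.
Minimum distance d = smallest w > 0 with A_w > 0 = 2.
Sanity: Σ A_w = 4 = 2^2 = 4 ✓.


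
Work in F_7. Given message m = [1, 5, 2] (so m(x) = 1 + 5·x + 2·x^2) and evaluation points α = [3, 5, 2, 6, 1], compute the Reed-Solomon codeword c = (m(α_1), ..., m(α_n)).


c = [6, 6, 5, 5, 1]

Message polynomial: m(x) = 1 + 5·x + 2·x^2 (mod 7).
For each evaluation point α_i, compute m(α_i) mod 7:
  α_1 = 3: Horner steps 2 → 4 → 6, so m(3) = 6.
  α_2 = 5: Horner steps 2 → 1 → 6, so m(5) = 6.
  α_3 = 2: Horner steps 2 → 2 → 5, so m(2) = 5.
  α_4 = 6: Horner steps 2 → 3 → 5, so m(6) = 5.
  α_5 = 1: Horner steps 2 → 0 → 1, so m(1) = 1.
Codeword c = [6, 6, 5, 5, 1] ∈ F_7^5.


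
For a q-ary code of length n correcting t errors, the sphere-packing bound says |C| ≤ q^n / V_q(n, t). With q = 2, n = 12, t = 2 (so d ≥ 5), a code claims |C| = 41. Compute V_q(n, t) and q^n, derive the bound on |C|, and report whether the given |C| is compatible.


V_q(n, t) = 79, q^n = 4096, Hamming bound = 51, |C| = 41 ≤ bound (satisfied).

Step 1: Compute V_q(n, t) = Σ_{j=0}^2 C(n, j) (q−1)^j.
  j = 0: C(12,0)·(1)^0 = 1·1 = 1.
  j = 1: C(12,1)·(1)^1 = 12·1 = 12.
  j = 2: C(12,2)·(1)^2 = 66·1 = 66.
  V_q(n, t) = 1 + 12 + 66 = 79.
Step 2: q^n = 2^12 = 4096.
Step 3: Hamming bound ⌊q^n / V_q(n,t)⌋ = ⌊4096/79⌋ = 51.
Step 4: Compare |C| = 41 to 51: satisfied.
The claimed |C| lies below the Hamming bound.


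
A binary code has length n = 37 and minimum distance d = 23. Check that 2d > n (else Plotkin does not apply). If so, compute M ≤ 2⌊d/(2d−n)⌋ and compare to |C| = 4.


Plotkin bound M ≤ 4; given |C| = 4 ≤ bound (satisfied).

Check applicability: 2d = 46, n = 37.
2d − n = 9 > 0, so Plotkin applies.
Compute d/(2d−n) = 23/9 ≈ 2.5556.
⌊d/(2d−n)⌋ = 2.
Plotkin bound: M ≤ 2·2 = 4.
Given |C| = 4, check: satisfied.
This |C| is at the Plotkin bound.


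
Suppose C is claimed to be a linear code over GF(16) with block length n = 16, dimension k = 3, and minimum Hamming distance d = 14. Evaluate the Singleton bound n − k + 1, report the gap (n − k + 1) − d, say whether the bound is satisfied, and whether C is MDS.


Singleton RHS = n − k + 1 = 14, slack = 0, bound satisfied, MDS.

Singleton bound: d ≤ n − k + 1.
Here n = 16, k = 3, so n − k + 1 = 14.
Given d = 14, check d ≤ 14: YES.
Slack = (n − k + 1) − d = 0.
The code is MDS (slack = 0).
Description: the claimed parameters are [16, 3, 14]_16; such a code would be MDS (meets Singleton bound).


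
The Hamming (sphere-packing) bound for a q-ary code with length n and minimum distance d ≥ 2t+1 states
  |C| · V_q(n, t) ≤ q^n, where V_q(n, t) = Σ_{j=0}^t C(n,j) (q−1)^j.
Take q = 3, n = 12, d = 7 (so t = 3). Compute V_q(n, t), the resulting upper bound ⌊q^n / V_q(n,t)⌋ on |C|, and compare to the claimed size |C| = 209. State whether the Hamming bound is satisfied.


V_q(n, t) = 2049, q^n = 531441, Hamming bound = 259, |C| = 209 ≤ bound (satisfied).

Step 1: Compute V_q(n, t) = Σ_{j=0}^3 C(n, j) (q−1)^j.
  j = 0: C(12,0)·(2)^0 = 1·1 = 1.
  j = 1: C(12,1)·(2)^1 = 12·2 = 24.
  j = 2: C(12,2)·(2)^2 = 66·4 = 264.
  j = 3: C(12,3)·(2)^3 = 220·8 = 1760.
  V_q(n, t) = 1 + 24 + 264 + 1760 = 2049.
Step 2: q^n = 3^12 = 531441.
Step 3: Hamming bound ⌊q^n / V_q(n,t)⌋ = ⌊531441/2049⌋ = 259.
Step 4: Compare |C| = 209 to 259: satisfied.
The claimed |C| lies below the Hamming bound.


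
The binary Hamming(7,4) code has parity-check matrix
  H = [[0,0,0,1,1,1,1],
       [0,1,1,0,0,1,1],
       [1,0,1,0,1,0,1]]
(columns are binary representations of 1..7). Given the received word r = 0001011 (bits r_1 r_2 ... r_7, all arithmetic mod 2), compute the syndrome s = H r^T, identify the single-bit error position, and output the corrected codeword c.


s = (1, 0, 1)^T, error position = 5, corrected codeword c = 0001111

Compute s = H r^T mod 2 one row at a time:
  s_1 = 1 + 0 + 1 + 1 = 3 ≡ 1 (mod 2).
  s_2 = 0 + 0 + 1 + 1 = 2 ≡ 0 (mod 2).
  s_3 = 0 + 0 + 0 + 1 = 1 ≡ 1 (mod 2).
s = (1, 0, 1)^T — this equals column 5 of H (binary 101), so error is at position 5.
Correct: flip bit 5 of r = 0001011 to get c = 0001111.


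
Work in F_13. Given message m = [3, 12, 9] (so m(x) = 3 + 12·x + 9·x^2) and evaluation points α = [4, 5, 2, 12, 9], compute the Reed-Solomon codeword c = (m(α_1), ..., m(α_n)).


c = [0, 2, 11, 0, 8]

Message polynomial: m(x) = 3 + 12·x + 9·x^2 (mod 13).
For each evaluation point α_i, compute m(α_i) mod 13:
  α_1 = 4: Horner steps 9 → 9 → 0, so m(4) = 0.
  α_2 = 5: Horner steps 9 → 5 → 2, so m(5) = 2.
  α_3 = 2: Horner steps 9 → 4 → 11, so m(2) = 11.
  α_4 = 12: Horner steps 9 → 3 → 0, so m(12) = 0.
  α_5 = 9: Horner steps 9 → 2 → 8, so m(9) = 8.
Codeword c = [0, 2, 11, 0, 8] ∈ F_13^5.


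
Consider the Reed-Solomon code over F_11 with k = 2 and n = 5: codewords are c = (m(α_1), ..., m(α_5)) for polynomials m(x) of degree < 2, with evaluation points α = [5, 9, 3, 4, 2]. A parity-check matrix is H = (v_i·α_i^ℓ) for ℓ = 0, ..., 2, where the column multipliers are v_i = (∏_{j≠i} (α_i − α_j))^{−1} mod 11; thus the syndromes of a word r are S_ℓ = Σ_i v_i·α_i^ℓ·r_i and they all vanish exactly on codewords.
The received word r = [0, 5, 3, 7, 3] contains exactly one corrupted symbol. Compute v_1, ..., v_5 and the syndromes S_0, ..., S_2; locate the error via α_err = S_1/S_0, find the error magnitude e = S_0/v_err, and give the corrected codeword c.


S = (9, 7, 3), error at position 5, error magnitude e = 4, c = [0, 5, 3, 7, 10].

Step 1: column multipliers v_i = (∏_{j≠i}(α_i − α_j))^{−1} mod 11.
  i = 1 (α = 5): (5−9)(5−3)(5−4)(5−2) = (−4)·2·1·3 = −24 ≡ 9, so v_1 = 9^{−1} = 5 (mod 11).
  i = 2 (α = 9): (9−5)(9−3)(9−4)(9−2) = 4·6·5·7 = 840 ≡ 4, so v_2 = 4^{−1} = 3 (mod 11).
  i = 3 (α = 3): (3−5)(3−9)(3−4)(3−2) = (−2)·(−6)·(−1)·1 = −12 ≡ 10, so v_3 = 10^{−1} = 10 (mod 11).
  i = 4 (α = 4): (4−5)(4−9)(4−3)(4−2) = (−1)·(−5)·1·2 = 10 ≡ 10, so v_4 = 10^{−1} = 10 (mod 11).
  i = 5 (α = 2): (2−5)(2−9)(2−3)(2−4) = (−3)·(−7)·(−1)·(−2) = 42 ≡ 9, so v_5 = 9^{−1} = 5 (mod 11).
  v = [5, 3, 10, 10, 5].
Step 2: syndromes of r = [0, 5, 3, 7, 3] (all sums mod 11).
  S_0 = Σ v_i r_i = 5·0 + 3·5 + 10·3 + 10·7 + 5·3 = 130 ≡ 9.
  S_1 = Σ v_i α_i r_i = 5·5·0 + 3·9·5 + 10·3·3 + 10·4·7 + 5·2·3 = 535 ≡ 7.
  α_i^2 mod 11 = [3, 4, 9, 5, 4].
  S_2 = Σ v_i α_i^2 r_i = 5·3·0 + 3·4·5 + 10·9·3 + 10·5·7 + 5·4·3 = 740 ≡ 3.
  S = (9, 7, 3) ≠ 0, so r is not a codeword (an error is present).
Step 3: locate the error. For a single error e at position i, S_ℓ = v_i·e·α_i^ℓ, so α_err = S_1/S_0.
  S_0^{−1} = 9^{−1} = 5 (mod 11), so α_err = 7·5 = 35 ≡ 2 = α_5. Error position i = 5.
  Consistency check: S_2/S_1 = 3·8 = 24 ≡ 2 = α_err ✓ (single-error assumption holds).
Step 4: error magnitude e = S_0/v_5 = S_0·∏_{j≠5}(α_5 − α_j) = 9·9 = 81 ≡ 4 (mod 11).
Step 5: correct position 5: c_5 = r_5 − e = 3 − 4 ≡ 10 (mod 11). Hence c = [0, 5, 3, 7, 10].
  Check: interpolating c through the α_i gives m(x) = 2 + 4·x (degree < 2) with m(α_i) = c_i for every i, so c is indeed a codeword.


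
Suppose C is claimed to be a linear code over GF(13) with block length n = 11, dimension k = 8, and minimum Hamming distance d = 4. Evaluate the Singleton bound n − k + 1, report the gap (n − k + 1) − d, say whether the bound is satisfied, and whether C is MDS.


Singleton RHS = n − k + 1 = 4, slack = 0, bound satisfied, MDS.

Singleton bound: d ≤ n − k + 1.
Here n = 11, k = 8, so n − k + 1 = 4.
Given d = 4, check d ≤ 4: YES.
Slack = (n − k + 1) − d = 0.
The code is MDS (slack = 0).
Description: the claimed parameters are [11, 8, 4]_13; such a code would be MDS (meets Singleton bound).


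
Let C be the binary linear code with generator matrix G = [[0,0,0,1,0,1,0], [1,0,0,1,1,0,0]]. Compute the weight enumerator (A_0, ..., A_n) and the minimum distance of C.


Weight distribution: A_0 = 1, A_2 = 1, A_3 = 2. Minimum distance d = 2.

Enumerate all 2^2 = 4 messages m ∈ F_2^2.
For each, compute codeword c = mG in F_2^7, then tally its weight.
  m = 00 → c = 0000000, weight = 0.
  m = 10 → c = 0001010, weight = 2.
  m = 01 → c = 1001100, weight = 3.
  m = 11 → c = 1000110, weight = 3.
Tally weights:
  weight 0: 1 codewords.
  weight 2: 1 codewords.
  weight 3: 2 codewords.
Minimum distance d = smallest w > 0 with A_w > 0 = 2.
Sanity: Σ A_w = 4 = 2^2 = 4 ✓.


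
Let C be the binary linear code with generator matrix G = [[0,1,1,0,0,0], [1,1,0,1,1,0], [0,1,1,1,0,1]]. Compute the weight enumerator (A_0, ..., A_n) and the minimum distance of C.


Weight distribution: A_0 = 1, A_2 = 2, A_4 = 5. Minimum distance d = 2.

Enumerate all 2^3 = 8 messages m ∈ F_2^3.
For each, compute codeword c = mG in F_2^6, then tally its weight.
  m = 000 → c = 000000, weight = 0.
  m = 100 → c = 011000, weight = 2.
  m = 010 → c = 110110, weight = 4.
  m = 110 → c = 101110, weight = 4.
  m = 001 → c = 011101, weight = 4.
  m = 101 → c = 000101, weight = 2.
  m = 011 → c = 101011, weight = 4.
  m = 111 → c = 110011, weight = 4.
Tally weights:
  weight 0: 1 codewords.
  weight 2: 2 codewords.
  weight 4: 5 codewords.
Minimum distance d = smallest w > 0 with A_w > 0 = 2.
Sanity: Σ A_w = 8 = 2^3 = 8 ✓.


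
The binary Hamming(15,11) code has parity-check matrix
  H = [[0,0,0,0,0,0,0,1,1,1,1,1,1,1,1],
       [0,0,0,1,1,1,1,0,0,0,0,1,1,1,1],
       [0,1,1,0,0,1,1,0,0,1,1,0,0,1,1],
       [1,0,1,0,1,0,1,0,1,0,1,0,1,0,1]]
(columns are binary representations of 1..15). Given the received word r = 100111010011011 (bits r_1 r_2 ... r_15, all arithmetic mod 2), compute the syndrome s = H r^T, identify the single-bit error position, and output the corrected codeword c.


s = (1, 0, 0, 0)^T, error position = 8, corrected codeword c = 100111000011011

Compute s = H r^T mod 2 one row at a time:
  s_1 = 1 + 0 + 0 + 1 + 1 + 0 + 1 + 1 = 5 ≡ 1 (mod 2).
  s_2 = 1 + 1 + 1 + 0 + 1 + 0 + 1 + 1 = 6 ≡ 0 (mod 2).
  s_3 = 0 + 0 + 1 + 0 + 0 + 1 + 1 + 1 = 4 ≡ 0 (mod 2).
  s_4 = 1 + 0 + 1 + 0 + 0 + 1 + 0 + 1 = 4 ≡ 0 (mod 2).
s = (1, 0, 0, 0)^T — this equals column 8 of H (binary 1000), so error is at position 8.
Correct: flip bit 8 of r = 100111010011011 to get c = 100111000011011.


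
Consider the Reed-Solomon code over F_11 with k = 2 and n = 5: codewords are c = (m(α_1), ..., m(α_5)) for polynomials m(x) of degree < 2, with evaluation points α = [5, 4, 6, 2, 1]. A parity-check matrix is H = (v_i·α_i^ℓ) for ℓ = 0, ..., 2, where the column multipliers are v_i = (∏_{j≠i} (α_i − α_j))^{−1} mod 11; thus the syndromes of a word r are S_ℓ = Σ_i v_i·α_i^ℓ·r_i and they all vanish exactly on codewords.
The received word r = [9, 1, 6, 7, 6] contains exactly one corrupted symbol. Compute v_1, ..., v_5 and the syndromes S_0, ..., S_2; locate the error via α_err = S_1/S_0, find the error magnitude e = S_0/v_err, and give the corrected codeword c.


S = (8, 8, 8), error at position 5, error magnitude e = 7, c = [9, 1, 6, 7, 10].

Step 1: column multipliers v_i = (∏_{j≠i}(α_i − α_j))^{−1} mod 11.
  i = 1 (α = 5): (5−4)(5−6)(5−2)(5−1) = 1·(−1)·3·4 = −12 ≡ 10, so v_1 = 10^{−1} = 10 (mod 11).
  i = 2 (α = 4): (4−5)(4−6)(4−2)(4−1) = (−1)·(−2)·2·3 = 12 ≡ 1, so v_2 = 1^{−1} = 1 (mod 11).
  i = 3 (α = 6): (6−5)(6−4)(6−2)(6−1) = 1·2·4·5 = 40 ≡ 7, so v_3 = 7^{−1} = 8 (mod 11).
  i = 4 (α = 2): (2−5)(2−4)(2−6)(2−1) = (−3)·(−2)·(−4)·1 = −24 ≡ 9, so v_4 = 9^{−1} = 5 (mod 11).
  i = 5 (α = 1): (1−5)(1−4)(1−6)(1−2) = (−4)·(−3)·(−5)·(−1) = 60 ≡ 5, so v_5 = 5^{−1} = 9 (mod 11).
  v = [10, 1, 8, 5, 9].
Step 2: syndromes of r = [9, 1, 6, 7, 6] (all sums mod 11).
  S_0 = Σ v_i r_i = 10·9 + 1·1 + 8·6 + 5·7 + 9·6 = 228 ≡ 8.
  S_1 = Σ v_i α_i r_i = 10·5·9 + 1·4·1 + 8·6·6 + 5·2·7 + 9·1·6 = 866 ≡ 8.
  α_i^2 mod 11 = [3, 5, 3, 4, 1].
  S_2 = Σ v_i α_i^2 r_i = 10·3·9 + 1·5·1 + 8·3·6 + 5·4·7 + 9·1·6 = 613 ≡ 8.
  S = (8, 8, 8) ≠ 0, so r is not a codeword (an error is present).
Step 3: locate the error. For a single error e at position i, S_ℓ = v_i·e·α_i^ℓ, so α_err = S_1/S_0.
  S_0^{−1} = 8^{−1} = 7 (mod 11), so α_err = 8·7 = 56 ≡ 1 = α_5. Error position i = 5.
  Consistency check: S_2/S_1 = 8·7 = 56 ≡ 1 = α_err ✓ (single-error assumption holds).
Step 4: error magnitude e = S_0/v_5 = S_0·∏_{j≠5}(α_5 − α_j) = 8·5 = 40 ≡ 7 (mod 11).
Step 5: correct position 5: c_5 = r_5 − e = 6 − 7 ≡ 10 (mod 11). Hence c = [9, 1, 6, 7, 10].
  Check: interpolating c through the α_i gives m(x) = 2 + 8·x (degree < 2) with m(α_i) = c_i for every i, so c is indeed a codeword.


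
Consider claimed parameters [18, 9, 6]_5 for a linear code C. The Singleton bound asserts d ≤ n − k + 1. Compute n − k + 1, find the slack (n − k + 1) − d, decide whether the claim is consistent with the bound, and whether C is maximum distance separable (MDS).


Singleton RHS = n − k + 1 = 10, slack = 4, bound satisfied, not MDS.

Singleton bound: d ≤ n − k + 1.
Here n = 18, k = 9, so n − k + 1 = 10.
Given d = 6, check d ≤ 10: YES.
Slack = (n − k + 1) − d = 4.
The code is NOT MDS (slack = 4 > 0).
Description: the claimed parameters are [18, 9, 6]_5; such a code would be non-MDS.


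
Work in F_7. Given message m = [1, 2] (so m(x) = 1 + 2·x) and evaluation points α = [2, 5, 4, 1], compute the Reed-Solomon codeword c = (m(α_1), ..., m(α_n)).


c = [5, 4, 2, 3]

Message polynomial: m(x) = 1 + 2·x (mod 7).
For each evaluation point α_i, compute m(α_i) mod 7:
  α_1 = 2: Horner steps 2 → 5, so m(2) = 5.
  α_2 = 5: Horner steps 2 → 4, so m(5) = 4.
  α_3 = 4: Horner steps 2 → 2, so m(4) = 2.
  α_4 = 1: Horner steps 2 → 3, so m(1) = 3.
Codeword c = [5, 4, 2, 3] ∈ F_7^4.


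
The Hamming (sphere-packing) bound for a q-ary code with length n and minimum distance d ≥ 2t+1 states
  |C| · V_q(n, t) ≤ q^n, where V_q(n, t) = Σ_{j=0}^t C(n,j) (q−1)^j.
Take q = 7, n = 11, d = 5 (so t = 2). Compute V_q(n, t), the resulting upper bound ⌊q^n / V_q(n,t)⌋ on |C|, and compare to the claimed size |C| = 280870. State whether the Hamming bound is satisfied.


V_q(n, t) = 2047, q^n = 1977326743, Hamming bound = 965963, |C| = 280870 ≤ bound (satisfied).

Step 1: Compute V_q(n, t) = Σ_{j=0}^2 C(n, j) (q−1)^j.
  j = 0: C(11,0)·(6)^0 = 1·1 = 1.
  j = 1: C(11,1)·(6)^1 = 11·6 = 66.
  j = 2: C(11,2)·(6)^2 = 55·36 = 1980.
  V_q(n, t) = 1 + 66 + 1980 = 2047.
Step 2: q^n = 7^11 = 1977326743.
Step 3: Hamming bound ⌊q^n / V_q(n,t)⌋ = ⌊1977326743/2047⌋ = 965963.
Step 4: Compare |C| = 280870 to 965963: satisfied.
The claimed |C| lies below the Hamming bound.


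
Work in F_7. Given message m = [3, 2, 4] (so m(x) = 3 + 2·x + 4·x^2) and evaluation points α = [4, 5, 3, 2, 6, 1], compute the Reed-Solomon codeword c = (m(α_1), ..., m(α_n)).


c = [5, 1, 3, 2, 5, 2]

Message polynomial: m(x) = 3 + 2·x + 4·x^2 (mod 7).
For each evaluation point α_i, compute m(α_i) mod 7:
  α_1 = 4: Horner steps 4 → 4 → 5, so m(4) = 5.
  α_2 = 5: Horner steps 4 → 1 → 1, so m(5) = 1.
  α_3 = 3: Horner steps 4 → 0 → 3, so m(3) = 3.
  α_4 = 2: Horner steps 4 → 3 → 2, so m(2) = 2.
  α_5 = 6: Horner steps 4 → 5 → 5, so m(6) = 5.
  α_6 = 1: Horner steps 4 → 6 → 2, so m(1) = 2.
Codeword c = [5, 1, 3, 2, 5, 2] ∈ F_7^6.
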